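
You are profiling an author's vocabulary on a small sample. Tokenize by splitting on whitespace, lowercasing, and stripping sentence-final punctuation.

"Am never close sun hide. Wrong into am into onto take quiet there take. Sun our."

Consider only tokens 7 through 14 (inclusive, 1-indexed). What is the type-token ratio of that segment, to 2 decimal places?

Segment tokens 7–14: into, am, into, onto, take, quiet, there, take
Segment N = 8, segment V = 6.
TTR = 6 / 8 = 0.75

0.75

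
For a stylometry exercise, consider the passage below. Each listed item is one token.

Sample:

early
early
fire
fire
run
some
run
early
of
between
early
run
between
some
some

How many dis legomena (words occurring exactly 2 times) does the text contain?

Frequencies: early:4, run:3, some:3, fire:2, between:2, of:1
Words with frequency 2: between, fire

2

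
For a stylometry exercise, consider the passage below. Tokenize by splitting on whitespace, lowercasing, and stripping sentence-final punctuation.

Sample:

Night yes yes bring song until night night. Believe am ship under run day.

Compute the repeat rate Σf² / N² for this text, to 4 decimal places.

Frequencies: night:3, yes:2, bring:1, song:1, until:1, believe:1, am:1, ship:1, under:1, run:1, day:1
Σf² = 22; N² = 196
Repeat rate = 22 / 196 = 0.1122

0.1122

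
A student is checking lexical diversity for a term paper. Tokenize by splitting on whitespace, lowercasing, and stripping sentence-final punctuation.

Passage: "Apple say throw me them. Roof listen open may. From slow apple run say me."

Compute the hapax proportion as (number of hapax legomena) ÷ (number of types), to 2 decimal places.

Frequencies: apple:2, say:2, me:2, throw:1, them:1, roof:1, listen:1, open:1, may:1, from:1, slow:1, run:1
Hapax count = 9; type count = 12.
Ratio = 9 / 12 = 0.75

0.75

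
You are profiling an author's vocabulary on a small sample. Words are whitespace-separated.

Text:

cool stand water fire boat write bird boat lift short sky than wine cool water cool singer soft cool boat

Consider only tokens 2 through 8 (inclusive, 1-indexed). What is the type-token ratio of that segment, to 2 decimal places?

Segment tokens 2–8: stand, water, fire, boat, write, bird, boat
Segment N = 7, segment V = 6.
TTR = 6 / 7 = 0.86

0.86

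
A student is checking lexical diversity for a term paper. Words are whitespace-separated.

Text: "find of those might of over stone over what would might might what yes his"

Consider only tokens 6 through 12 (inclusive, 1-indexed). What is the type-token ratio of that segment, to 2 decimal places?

Segment tokens 6–12: over, stone, over, what, would, might, might
Segment N = 7, segment V = 5.
TTR = 5 / 7 = 0.71

0.71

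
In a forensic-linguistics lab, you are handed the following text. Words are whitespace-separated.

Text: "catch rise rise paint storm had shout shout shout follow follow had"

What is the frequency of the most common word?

3

Frequencies: shout:3, rise:2, had:2, follow:2, catch:1, paint:1, storm:1
Most common: 'shout' with frequency 3.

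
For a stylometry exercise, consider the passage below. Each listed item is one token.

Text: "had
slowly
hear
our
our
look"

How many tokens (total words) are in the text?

Tokens: had, slowly, hear, our, our, look
N = 6

6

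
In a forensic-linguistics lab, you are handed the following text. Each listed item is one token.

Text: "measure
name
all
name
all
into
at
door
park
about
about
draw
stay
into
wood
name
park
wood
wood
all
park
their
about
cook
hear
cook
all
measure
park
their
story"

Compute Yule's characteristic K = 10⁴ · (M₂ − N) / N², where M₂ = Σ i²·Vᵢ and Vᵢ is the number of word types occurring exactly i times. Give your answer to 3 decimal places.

520.291

Frequencies: all:4, park:4, name:3, about:3, wood:3, measure:2, into:2, their:2, cook:2, at:1, door:1, draw:1, stay:1, hear:1, story:1
N = 31. Frequency spectrum: V_1=6, V_2=4, V_3=3, V_4=2
M₂ = 1²·6 + 2²·4 + 3²·3 + 4²·2 = 81
K = 10000 × (81 − 31) / 31² = 520.291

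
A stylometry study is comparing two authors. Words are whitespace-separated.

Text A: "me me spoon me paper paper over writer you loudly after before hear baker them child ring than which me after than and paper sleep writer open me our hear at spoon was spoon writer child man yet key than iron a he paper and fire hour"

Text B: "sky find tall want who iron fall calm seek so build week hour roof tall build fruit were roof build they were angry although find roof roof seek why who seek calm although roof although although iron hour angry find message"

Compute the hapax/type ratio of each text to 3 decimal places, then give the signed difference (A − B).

0.271

A: hapax=21, V=30, ratio=0.700
B: hapax=9, V=21, ratio=0.429
Difference = 0.700 − 0.429 = 0.271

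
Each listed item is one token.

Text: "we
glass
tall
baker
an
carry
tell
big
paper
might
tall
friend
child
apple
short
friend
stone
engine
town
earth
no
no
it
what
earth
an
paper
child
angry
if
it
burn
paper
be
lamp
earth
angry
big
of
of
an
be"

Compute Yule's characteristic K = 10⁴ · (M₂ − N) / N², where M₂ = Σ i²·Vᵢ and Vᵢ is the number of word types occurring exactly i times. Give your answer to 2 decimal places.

Frequencies: an:3, paper:3, earth:3, tall:2, big:2, friend:2, child:2, no:2, it:2, angry:2, be:2, of:2, we:1, glass:1, baker:1, carry:1, tell:1, might:1, apple:1, short:1, … (7 more, each freq 1)
N = 42. Frequency spectrum: V_1=15, V_2=9, V_3=3
M₂ = 1²·15 + 2²·9 + 3²·3 = 78
K = 10000 × (78 − 42) / 42² = 204.08

204.08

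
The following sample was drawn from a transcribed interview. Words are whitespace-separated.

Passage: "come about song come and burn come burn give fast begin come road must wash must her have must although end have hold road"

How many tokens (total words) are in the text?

Tokens: come, about, song, come, and, burn, come, burn, give, fast, begin, come, road, must, wash, must, her, have, must, although, end, have, hold, road
N = 24

24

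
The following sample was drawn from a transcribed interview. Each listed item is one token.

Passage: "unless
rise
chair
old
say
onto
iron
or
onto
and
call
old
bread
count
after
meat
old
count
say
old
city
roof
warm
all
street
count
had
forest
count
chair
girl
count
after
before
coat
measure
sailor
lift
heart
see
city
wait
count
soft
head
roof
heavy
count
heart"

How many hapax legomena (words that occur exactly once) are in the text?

Frequencies: count:7, old:4, chair:2, say:2, onto:2, after:2, city:2, roof:2, heart:2, unless:1, rise:1, iron:1, or:1, and:1, call:1, bread:1, meat:1, warm:1, all:1, street:1, … (13 more, each freq 1)
Hapax (freq=1): all, and, before, bread, call, coat, forest, girl, had, head, heavy, iron, lift, measure, meat, or, rise, sailor, see, soft, street, unless, wait, warm

24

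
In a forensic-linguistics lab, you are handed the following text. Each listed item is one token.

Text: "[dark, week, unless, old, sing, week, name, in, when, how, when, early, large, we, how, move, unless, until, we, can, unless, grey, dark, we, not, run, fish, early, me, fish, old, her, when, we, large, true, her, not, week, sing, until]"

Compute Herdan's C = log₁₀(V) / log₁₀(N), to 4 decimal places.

0.8324

N = 41, V = 22.
log₁₀(V) = 1.342423, log₁₀(N) = 1.612784
C = 1.342423 / 1.612784 = 0.8324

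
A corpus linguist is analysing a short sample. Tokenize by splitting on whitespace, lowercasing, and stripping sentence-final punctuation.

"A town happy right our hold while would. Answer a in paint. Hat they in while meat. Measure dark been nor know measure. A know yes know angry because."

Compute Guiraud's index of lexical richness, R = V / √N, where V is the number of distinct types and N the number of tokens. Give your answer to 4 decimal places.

N = 29, V = 22.
√N = 5.385165
R = 22 / 5.385165 = 4.0853

4.0853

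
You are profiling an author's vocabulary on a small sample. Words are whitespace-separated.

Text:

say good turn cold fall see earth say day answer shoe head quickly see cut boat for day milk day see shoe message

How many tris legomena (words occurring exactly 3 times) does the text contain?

2

Frequencies: see:3, day:3, say:2, shoe:2, good:1, turn:1, cold:1, fall:1, earth:1, answer:1, head:1, quickly:1, cut:1, boat:1, for:1, milk:1, message:1
Words with frequency 3: day, see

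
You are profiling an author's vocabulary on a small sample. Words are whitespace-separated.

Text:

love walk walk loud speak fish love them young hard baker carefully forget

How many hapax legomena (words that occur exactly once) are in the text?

Frequencies: love:2, walk:2, loud:1, speak:1, fish:1, them:1, young:1, hard:1, baker:1, carefully:1, forget:1
Hapax (freq=1): baker, carefully, fish, forget, hard, loud, speak, them, young

9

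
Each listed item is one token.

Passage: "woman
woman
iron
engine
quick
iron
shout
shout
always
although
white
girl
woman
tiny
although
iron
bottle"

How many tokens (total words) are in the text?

Tokens: woman, woman, iron, engine, quick, iron, shout, shout, always, although, white, girl, woman, tiny, although, iron, bottle
N = 17

17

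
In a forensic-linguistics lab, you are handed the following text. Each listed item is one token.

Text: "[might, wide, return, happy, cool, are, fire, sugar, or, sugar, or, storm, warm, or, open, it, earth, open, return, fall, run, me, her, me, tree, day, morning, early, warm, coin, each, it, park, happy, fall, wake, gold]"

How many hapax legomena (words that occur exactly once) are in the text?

Frequencies: or:3, return:2, happy:2, sugar:2, warm:2, open:2, it:2, fall:2, me:2, might:1, wide:1, cool:1, are:1, fire:1, storm:1, earth:1, run:1, her:1, tree:1, day:1, … (7 more, each freq 1)
Hapax (freq=1): are, coin, cool, day, each, early, earth, fire, gold, her, might, morning, park, run, storm, tree, wake, wide

18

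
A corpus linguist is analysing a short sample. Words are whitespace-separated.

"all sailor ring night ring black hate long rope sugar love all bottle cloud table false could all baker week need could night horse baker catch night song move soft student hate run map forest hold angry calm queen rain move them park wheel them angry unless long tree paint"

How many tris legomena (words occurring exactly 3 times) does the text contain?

Frequencies: all:3, night:3, ring:2, hate:2, long:2, could:2, baker:2, move:2, angry:2, them:2, sailor:1, black:1, rope:1, sugar:1, love:1, bottle:1, cloud:1, table:1, false:1, week:1, … (18 more, each freq 1)
Words with frequency 3: all, night

2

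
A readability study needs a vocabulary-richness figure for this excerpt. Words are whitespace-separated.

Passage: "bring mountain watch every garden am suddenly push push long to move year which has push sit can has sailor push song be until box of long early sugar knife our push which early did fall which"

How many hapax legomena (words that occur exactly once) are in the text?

23

Frequencies: push:5, which:3, long:2, has:2, early:2, bring:1, mountain:1, watch:1, every:1, garden:1, am:1, suddenly:1, to:1, move:1, year:1, sit:1, can:1, sailor:1, song:1, be:1, … (8 more, each freq 1)
Hapax (freq=1): am, be, box, bring, can, did, every, fall, garden, knife, mountain, move, of, our, sailor, sit, song, suddenly, sugar, to, until, watch, year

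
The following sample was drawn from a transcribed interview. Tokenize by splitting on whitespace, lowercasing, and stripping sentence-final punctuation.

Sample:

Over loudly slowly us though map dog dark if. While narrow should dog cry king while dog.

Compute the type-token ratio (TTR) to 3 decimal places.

N = 17 tokens, V = 14 types.
TTR = V / N = 14 / 17 = 0.824

0.824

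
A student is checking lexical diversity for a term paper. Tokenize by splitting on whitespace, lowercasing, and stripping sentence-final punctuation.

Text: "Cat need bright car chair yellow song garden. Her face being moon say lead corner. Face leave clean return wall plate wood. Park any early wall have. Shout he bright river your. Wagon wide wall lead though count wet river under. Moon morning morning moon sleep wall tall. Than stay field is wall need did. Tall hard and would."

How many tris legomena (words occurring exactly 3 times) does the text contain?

1

Frequencies: wall:5, moon:3, need:2, bright:2, face:2, lead:2, river:2, morning:2, tall:2, cat:1, car:1, chair:1, yellow:1, song:1, garden:1, her:1, being:1, say:1, corner:1, leave:1, … (26 more, each freq 1)
Words with frequency 3: moon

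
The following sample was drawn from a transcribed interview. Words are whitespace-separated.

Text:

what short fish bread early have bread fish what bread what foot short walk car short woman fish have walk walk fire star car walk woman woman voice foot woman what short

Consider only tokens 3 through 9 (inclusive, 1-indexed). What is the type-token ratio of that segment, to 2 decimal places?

Segment tokens 3–9: fish, bread, early, have, bread, fish, what
Segment N = 7, segment V = 5.
TTR = 5 / 7 = 0.71

0.71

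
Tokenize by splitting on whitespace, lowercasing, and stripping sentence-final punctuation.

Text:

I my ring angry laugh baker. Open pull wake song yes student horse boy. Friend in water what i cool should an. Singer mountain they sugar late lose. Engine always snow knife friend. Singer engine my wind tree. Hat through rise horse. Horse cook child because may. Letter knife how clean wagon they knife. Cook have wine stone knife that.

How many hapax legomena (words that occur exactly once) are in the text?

39

Frequencies: knife:4, horse:3, i:2, my:2, friend:2, singer:2, they:2, engine:2, cook:2, ring:1, angry:1, laugh:1, baker:1, open:1, pull:1, wake:1, song:1, yes:1, student:1, boy:1, … (28 more, each freq 1)
Hapax (freq=1): always, an, angry, baker, because, boy, child, clean, cool, hat, have, how, in, late, laugh, letter, lose, may, mountain, open, pull, ring, rise, should, snow, song, stone, student, sugar, that, through, tree, wagon, wake, water, what, wind, wine, yes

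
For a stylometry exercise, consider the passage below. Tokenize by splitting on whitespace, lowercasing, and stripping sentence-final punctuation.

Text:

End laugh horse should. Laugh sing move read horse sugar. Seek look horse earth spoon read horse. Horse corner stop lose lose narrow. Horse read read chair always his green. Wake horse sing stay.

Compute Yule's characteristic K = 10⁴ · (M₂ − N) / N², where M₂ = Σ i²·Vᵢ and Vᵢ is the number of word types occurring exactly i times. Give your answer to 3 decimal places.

Frequencies: horse:7, read:4, laugh:2, sing:2, lose:2, end:1, should:1, move:1, sugar:1, seek:1, look:1, earth:1, spoon:1, corner:1, stop:1, narrow:1, chair:1, always:1, his:1, green:1, … (2 more, each freq 1)
N = 34. Frequency spectrum: V_1=17, V_2=3, V_4=1, V_7=1
M₂ = 1²·17 + 2²·3 + 4²·1 + 7²·1 = 94
K = 10000 × (94 − 34) / 34² = 519.031

519.031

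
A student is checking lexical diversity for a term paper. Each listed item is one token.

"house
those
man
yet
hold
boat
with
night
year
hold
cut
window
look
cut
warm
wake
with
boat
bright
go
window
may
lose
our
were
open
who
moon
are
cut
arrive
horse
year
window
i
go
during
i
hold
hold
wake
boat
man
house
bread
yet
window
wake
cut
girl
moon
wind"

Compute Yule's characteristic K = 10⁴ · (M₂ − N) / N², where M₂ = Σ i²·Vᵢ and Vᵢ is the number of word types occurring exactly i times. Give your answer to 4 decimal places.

236.6864

Frequencies: hold:4, cut:4, window:4, boat:3, wake:3, house:2, man:2, yet:2, with:2, year:2, go:2, moon:2, i:2, those:1, night:1, look:1, warm:1, bright:1, may:1, lose:1, … (11 more, each freq 1)
N = 52. Frequency spectrum: V_1=18, V_2=8, V_3=2, V_4=3
M₂ = 1²·18 + 2²·8 + 3²·2 + 4²·3 = 116
K = 10000 × (116 − 52) / 52² = 236.6864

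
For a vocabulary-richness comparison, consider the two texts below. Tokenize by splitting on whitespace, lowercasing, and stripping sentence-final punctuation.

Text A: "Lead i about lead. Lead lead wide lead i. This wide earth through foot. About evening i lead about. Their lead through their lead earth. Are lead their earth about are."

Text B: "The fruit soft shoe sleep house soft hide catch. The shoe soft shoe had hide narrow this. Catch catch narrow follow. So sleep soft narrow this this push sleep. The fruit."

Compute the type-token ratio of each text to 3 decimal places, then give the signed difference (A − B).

TTR(A) = 11/31 = 0.355
TTR(B) = 14/31 = 0.452
Difference = 0.355 − 0.452 = -0.097

-0.097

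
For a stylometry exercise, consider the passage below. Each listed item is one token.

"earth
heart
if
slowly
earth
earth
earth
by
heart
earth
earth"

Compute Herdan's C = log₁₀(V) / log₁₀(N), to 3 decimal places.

0.671

N = 11, V = 5.
log₁₀(V) = 0.698970, log₁₀(N) = 1.041393
C = 0.698970 / 1.041393 = 0.671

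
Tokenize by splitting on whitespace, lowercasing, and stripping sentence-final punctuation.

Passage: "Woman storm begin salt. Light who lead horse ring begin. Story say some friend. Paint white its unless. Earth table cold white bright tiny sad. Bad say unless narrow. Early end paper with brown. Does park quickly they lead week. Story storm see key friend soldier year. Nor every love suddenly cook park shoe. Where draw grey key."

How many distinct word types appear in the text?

Distinct types: {bad, begin, bright, brown, cold, cook, does, draw, early, earth, end, every, friend, grey, horse, its, key, lead, light, love, narrow, nor, paint, paper, park, quickly, ring, sad, salt, say, see, shoe, soldier, some, storm, story, suddenly, table, they, tiny, unless, week, where, white, who, with, woman, year}
V = 48

48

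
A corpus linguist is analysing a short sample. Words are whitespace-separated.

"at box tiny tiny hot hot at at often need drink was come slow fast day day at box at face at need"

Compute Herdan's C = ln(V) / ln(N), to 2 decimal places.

0.82

N = 23, V = 13.
ln(V) = 2.564949, ln(N) = 3.135494
C = 2.564949 / 3.135494 = 0.82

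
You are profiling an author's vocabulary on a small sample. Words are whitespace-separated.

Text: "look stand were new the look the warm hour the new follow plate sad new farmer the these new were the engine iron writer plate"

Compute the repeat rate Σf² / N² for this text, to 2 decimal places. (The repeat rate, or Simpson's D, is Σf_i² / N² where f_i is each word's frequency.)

Frequencies: the:5, new:4, look:2, were:2, plate:2, stand:1, warm:1, hour:1, follow:1, sad:1, farmer:1, these:1, engine:1, iron:1, writer:1
Σf² = 63; N² = 625
Repeat rate = 63 / 625 = 0.10

0.10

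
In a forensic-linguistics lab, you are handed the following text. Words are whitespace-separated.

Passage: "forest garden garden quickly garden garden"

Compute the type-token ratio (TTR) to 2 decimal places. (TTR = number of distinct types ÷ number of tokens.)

0.50

N = 6 tokens, V = 3 types.
TTR = V / N = 3 / 6 = 0.50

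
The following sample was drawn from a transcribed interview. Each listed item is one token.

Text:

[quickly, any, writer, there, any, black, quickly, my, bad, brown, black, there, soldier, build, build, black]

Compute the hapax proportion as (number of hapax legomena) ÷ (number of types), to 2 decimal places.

0.50

Frequencies: black:3, quickly:2, any:2, there:2, build:2, writer:1, my:1, bad:1, brown:1, soldier:1
Hapax count = 5; type count = 10.
Ratio = 5 / 10 = 0.50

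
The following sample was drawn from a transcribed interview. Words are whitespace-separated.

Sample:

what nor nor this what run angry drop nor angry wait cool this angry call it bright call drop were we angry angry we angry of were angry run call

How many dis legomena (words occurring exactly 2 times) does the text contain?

6

Frequencies: angry:7, nor:3, call:3, what:2, this:2, run:2, drop:2, were:2, we:2, wait:1, cool:1, it:1, bright:1, of:1
Words with frequency 2: drop, run, this, we, were, what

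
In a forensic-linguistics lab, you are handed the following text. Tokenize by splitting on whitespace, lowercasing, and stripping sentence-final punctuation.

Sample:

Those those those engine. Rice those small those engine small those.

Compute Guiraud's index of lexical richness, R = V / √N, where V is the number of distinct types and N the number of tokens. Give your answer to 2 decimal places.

1.21

N = 11, V = 4.
√N = 3.316625
R = 4 / 3.316625 = 1.21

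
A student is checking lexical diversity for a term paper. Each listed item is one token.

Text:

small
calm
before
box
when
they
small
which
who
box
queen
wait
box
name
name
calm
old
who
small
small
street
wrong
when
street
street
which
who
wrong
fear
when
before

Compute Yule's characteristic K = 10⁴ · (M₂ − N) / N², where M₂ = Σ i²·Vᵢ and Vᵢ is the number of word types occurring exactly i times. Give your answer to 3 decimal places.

478.668

Frequencies: small:4, box:3, when:3, who:3, street:3, calm:2, before:2, which:2, name:2, wrong:2, they:1, queen:1, wait:1, old:1, fear:1
N = 31. Frequency spectrum: V_1=5, V_2=5, V_3=4, V_4=1
M₂ = 1²·5 + 2²·5 + 3²·4 + 4²·1 = 77
K = 10000 × (77 − 31) / 31² = 478.668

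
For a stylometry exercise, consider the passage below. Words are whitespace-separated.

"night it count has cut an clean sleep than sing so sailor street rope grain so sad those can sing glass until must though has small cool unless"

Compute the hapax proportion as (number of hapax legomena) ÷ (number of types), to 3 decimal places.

Frequencies: has:2, sing:2, so:2, night:1, it:1, count:1, cut:1, an:1, clean:1, sleep:1, than:1, sailor:1, street:1, rope:1, grain:1, sad:1, those:1, can:1, glass:1, until:1, … (5 more, each freq 1)
Hapax count = 22; type count = 25.
Ratio = 22 / 25 = 0.880

0.880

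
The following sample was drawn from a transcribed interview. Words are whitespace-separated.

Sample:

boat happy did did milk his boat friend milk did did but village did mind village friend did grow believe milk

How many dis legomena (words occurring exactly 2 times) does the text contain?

3

Frequencies: did:6, milk:3, boat:2, friend:2, village:2, happy:1, his:1, but:1, mind:1, grow:1, believe:1
Words with frequency 2: boat, friend, village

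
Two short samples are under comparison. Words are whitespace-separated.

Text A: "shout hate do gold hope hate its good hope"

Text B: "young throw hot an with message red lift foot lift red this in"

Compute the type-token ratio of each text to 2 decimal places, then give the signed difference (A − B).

TTR(A) = 7/9 = 0.78
TTR(B) = 11/13 = 0.85
Difference = 0.78 − 0.85 = -0.07

-0.07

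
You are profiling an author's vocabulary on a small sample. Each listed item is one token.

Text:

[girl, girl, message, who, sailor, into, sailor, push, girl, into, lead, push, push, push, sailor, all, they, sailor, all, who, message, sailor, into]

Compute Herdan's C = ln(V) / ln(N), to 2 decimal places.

N = 23, V = 9.
ln(V) = 2.197225, ln(N) = 3.135494
C = 2.197225 / 3.135494 = 0.70

0.70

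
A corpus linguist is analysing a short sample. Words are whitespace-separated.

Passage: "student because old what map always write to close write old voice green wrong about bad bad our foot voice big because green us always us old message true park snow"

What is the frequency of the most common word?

3

Frequencies: old:3, because:2, always:2, write:2, voice:2, green:2, bad:2, us:2, student:1, what:1, map:1, to:1, close:1, wrong:1, about:1, our:1, foot:1, big:1, message:1, true:1, … (2 more, each freq 1)
Most common: 'old' with frequency 3.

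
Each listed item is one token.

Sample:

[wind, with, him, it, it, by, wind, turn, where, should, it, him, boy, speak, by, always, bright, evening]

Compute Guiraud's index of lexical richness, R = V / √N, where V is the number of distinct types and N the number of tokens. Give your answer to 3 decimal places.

3.064

N = 18, V = 13.
√N = 4.242641
R = 13 / 4.242641 = 3.064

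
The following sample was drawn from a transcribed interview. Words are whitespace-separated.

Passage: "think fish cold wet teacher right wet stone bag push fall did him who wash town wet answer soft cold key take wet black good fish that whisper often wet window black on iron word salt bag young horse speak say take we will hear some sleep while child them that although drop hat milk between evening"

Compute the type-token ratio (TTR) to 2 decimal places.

0.82

N = 57 tokens, V = 47 types.
TTR = V / N = 47 / 57 = 0.82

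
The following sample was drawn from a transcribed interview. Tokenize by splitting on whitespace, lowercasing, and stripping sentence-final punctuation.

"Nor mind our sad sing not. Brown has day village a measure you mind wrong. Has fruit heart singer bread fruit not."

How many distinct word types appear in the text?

Distinct types: {a, bread, brown, day, fruit, has, heart, measure, mind, nor, not, our, sad, sing, singer, village, wrong, you}
V = 18

18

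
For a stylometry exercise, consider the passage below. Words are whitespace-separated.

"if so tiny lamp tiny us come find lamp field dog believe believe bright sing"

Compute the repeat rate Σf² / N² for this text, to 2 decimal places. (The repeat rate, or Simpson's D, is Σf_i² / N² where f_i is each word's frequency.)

Frequencies: tiny:2, lamp:2, believe:2, if:1, so:1, us:1, come:1, find:1, field:1, dog:1, bright:1, sing:1
Σf² = 21; N² = 225
Repeat rate = 21 / 225 = 0.09

0.09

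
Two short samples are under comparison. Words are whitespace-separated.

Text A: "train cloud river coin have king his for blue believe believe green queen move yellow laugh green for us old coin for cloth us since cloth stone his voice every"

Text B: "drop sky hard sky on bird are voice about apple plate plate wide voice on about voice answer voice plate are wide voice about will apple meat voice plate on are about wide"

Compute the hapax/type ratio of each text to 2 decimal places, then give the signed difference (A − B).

0.25

A: hapax=15, V=22, ratio=0.68
B: hapax=6, V=14, ratio=0.43
Difference = 0.68 − 0.43 = 0.25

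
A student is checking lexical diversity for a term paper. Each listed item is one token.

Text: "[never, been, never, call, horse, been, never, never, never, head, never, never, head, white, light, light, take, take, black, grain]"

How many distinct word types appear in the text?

10

Distinct types: {been, black, call, grain, head, horse, light, never, take, white}
V = 10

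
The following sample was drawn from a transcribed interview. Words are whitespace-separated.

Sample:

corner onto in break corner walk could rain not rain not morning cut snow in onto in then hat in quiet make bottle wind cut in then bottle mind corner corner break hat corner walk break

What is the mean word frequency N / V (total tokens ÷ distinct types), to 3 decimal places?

2.000

N = 36 tokens, V = 18 types.
Mean frequency = N / V = 36 / 18 = 2.000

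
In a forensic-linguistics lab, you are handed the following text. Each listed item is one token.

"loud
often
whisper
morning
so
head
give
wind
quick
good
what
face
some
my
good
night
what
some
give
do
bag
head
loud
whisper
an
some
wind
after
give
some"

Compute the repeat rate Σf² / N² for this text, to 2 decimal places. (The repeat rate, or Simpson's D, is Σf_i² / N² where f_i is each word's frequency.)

0.07

Frequencies: some:4, give:3, loud:2, whisper:2, head:2, wind:2, good:2, what:2, often:1, morning:1, so:1, quick:1, face:1, my:1, night:1, do:1, bag:1, an:1, after:1
Σf² = 60; N² = 900
Repeat rate = 60 / 900 = 0.07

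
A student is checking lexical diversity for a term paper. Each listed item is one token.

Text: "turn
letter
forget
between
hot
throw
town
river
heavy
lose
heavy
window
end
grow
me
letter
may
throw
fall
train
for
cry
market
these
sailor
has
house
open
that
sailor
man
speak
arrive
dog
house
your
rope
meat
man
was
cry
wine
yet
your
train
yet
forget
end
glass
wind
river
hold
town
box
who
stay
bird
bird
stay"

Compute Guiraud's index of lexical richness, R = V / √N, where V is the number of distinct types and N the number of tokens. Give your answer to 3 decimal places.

N = 59, V = 43.
√N = 7.681146
R = 43 / 7.681146 = 5.598

5.598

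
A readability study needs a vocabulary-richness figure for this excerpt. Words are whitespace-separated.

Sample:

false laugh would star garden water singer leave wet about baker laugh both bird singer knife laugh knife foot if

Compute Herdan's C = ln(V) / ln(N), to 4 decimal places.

0.9255

N = 20, V = 16.
ln(V) = 2.772589, ln(N) = 2.995732
C = 2.772589 / 2.995732 = 0.9255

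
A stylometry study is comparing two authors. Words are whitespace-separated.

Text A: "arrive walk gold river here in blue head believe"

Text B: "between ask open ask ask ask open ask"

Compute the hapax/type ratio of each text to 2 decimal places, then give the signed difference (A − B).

A: hapax=9, V=9, ratio=1.00
B: hapax=1, V=3, ratio=0.33
Difference = 1.00 − 0.33 = 0.67

0.67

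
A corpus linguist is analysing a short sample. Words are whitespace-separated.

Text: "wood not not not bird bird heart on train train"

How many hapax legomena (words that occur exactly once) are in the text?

Frequencies: not:3, bird:2, train:2, wood:1, heart:1, on:1
Hapax (freq=1): heart, on, wood

3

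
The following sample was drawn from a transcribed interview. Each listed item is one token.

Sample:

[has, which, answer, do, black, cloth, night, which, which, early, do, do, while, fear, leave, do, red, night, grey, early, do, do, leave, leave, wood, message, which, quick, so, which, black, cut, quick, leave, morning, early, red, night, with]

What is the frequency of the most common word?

6

Frequencies: do:6, which:5, leave:4, night:3, early:3, black:2, red:2, quick:2, has:1, answer:1, cloth:1, while:1, fear:1, grey:1, wood:1, message:1, so:1, cut:1, morning:1, with:1
Most common: 'do' with frequency 6.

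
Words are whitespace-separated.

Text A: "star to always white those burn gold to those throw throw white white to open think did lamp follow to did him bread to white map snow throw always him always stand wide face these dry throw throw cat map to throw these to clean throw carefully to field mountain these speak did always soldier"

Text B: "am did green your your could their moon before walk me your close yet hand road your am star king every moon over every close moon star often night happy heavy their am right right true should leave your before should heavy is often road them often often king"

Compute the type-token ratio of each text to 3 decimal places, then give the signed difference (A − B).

-0.044

TTR(A) = 29/55 = 0.527
TTR(B) = 28/49 = 0.571
Difference = 0.527 − 0.571 = -0.044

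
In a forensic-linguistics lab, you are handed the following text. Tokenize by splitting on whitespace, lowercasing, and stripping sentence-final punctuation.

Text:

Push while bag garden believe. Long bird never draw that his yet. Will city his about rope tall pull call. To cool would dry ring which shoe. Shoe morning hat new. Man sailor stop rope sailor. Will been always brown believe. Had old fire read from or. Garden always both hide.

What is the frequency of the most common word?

2

Frequencies: garden:2, believe:2, his:2, will:2, rope:2, shoe:2, sailor:2, always:2, push:1, while:1, bag:1, long:1, bird:1, never:1, draw:1, that:1, yet:1, city:1, about:1, tall:1, … (23 more, each freq 1)
Most common: 'garden' with frequency 2.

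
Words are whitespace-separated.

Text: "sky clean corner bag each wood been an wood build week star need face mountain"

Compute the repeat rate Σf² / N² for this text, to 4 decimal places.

Frequencies: wood:2, sky:1, clean:1, corner:1, bag:1, each:1, been:1, an:1, build:1, week:1, star:1, need:1, face:1, mountain:1
Σf² = 17; N² = 225
Repeat rate = 17 / 225 = 0.0756

0.0756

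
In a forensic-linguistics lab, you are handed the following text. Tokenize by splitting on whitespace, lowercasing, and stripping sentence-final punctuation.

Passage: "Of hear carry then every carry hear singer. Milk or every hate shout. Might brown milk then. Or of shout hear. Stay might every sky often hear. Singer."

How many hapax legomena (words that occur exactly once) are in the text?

5

Frequencies: hear:4, every:3, of:2, carry:2, then:2, singer:2, milk:2, or:2, shout:2, might:2, hate:1, brown:1, stay:1, sky:1, often:1
Hapax (freq=1): brown, hate, often, sky, stay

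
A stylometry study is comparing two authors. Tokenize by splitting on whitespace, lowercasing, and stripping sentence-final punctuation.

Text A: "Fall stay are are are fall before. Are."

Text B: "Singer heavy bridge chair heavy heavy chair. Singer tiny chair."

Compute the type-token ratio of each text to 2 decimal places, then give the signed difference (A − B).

TTR(A) = 4/8 = 0.50
TTR(B) = 5/10 = 0.50
Difference = 0.50 − 0.50 = 0.00

0.00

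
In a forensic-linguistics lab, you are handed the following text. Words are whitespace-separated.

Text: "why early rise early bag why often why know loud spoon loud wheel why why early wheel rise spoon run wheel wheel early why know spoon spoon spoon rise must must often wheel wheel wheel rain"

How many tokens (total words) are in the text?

36

Tokens: why, early, rise, early, bag, why, often, why, know, loud, spoon, loud, wheel, why, why, early, wheel, rise, spoon, run, wheel, wheel, early, why, know, spoon, spoon, spoon, rise, must, must, often, wheel, wheel, wheel, rain
N = 36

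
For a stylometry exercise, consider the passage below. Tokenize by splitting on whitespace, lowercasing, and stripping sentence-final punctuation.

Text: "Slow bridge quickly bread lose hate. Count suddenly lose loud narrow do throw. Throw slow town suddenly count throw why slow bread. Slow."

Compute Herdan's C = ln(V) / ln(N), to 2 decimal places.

N = 23, V = 14.
ln(V) = 2.639057, ln(N) = 3.135494
C = 2.639057 / 3.135494 = 0.84

0.84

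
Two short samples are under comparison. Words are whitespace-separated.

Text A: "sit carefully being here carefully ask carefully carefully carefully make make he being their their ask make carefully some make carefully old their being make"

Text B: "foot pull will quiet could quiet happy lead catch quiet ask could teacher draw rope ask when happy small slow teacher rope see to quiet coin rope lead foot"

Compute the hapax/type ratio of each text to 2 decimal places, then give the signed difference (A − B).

-0.06

A: hapax=5, V=10, ratio=0.50
B: hapax=10, V=18, ratio=0.56
Difference = 0.50 − 0.56 = -0.06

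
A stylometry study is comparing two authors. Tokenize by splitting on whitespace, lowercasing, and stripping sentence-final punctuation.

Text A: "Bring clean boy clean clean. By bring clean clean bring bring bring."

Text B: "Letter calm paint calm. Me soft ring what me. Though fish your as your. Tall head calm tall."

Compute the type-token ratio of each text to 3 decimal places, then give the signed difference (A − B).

-0.389

TTR(A) = 4/12 = 0.333
TTR(B) = 13/18 = 0.722
Difference = 0.333 − 0.722 = -0.389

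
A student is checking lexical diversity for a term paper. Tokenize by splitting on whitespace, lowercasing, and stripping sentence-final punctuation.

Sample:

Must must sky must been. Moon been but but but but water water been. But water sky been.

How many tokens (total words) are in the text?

18

Tokens: must, must, sky, must, been, moon, been, but, but, but, but, water, water, been, but, water, sky, been
N = 18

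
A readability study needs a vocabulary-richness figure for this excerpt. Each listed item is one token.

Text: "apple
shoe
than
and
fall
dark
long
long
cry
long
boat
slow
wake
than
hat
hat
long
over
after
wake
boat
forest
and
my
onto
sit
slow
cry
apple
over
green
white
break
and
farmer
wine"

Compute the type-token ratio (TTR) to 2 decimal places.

0.64

N = 36 tokens, V = 23 types.
TTR = V / N = 23 / 36 = 0.64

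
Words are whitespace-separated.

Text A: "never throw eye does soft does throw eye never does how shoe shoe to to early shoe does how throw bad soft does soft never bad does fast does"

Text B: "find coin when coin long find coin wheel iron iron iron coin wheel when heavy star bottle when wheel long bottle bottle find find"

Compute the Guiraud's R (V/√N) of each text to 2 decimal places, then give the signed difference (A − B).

A: V=11, N=29, R=2.04
B: V=9, N=24, R=1.84
Difference = 2.04 − 1.84 = 0.20

0.20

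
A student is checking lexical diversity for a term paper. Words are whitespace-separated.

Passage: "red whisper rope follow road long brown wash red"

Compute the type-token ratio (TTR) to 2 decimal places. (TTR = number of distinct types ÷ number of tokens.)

N = 9 tokens, V = 8 types.
TTR = V / N = 8 / 9 = 0.89

0.89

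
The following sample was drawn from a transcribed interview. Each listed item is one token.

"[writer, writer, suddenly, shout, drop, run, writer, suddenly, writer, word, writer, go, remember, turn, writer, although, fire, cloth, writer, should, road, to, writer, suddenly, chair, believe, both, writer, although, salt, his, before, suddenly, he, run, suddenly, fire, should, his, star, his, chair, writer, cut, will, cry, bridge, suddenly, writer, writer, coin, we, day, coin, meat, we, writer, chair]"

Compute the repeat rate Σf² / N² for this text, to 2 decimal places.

0.08

Frequencies: writer:13, suddenly:6, chair:3, his:3, run:2, although:2, fire:2, should:2, coin:2, we:2, shout:1, drop:1, word:1, go:1, remember:1, turn:1, cloth:1, road:1, to:1, believe:1, … (11 more, each freq 1)
Σf² = 268; N² = 3364
Repeat rate = 268 / 3364 = 0.08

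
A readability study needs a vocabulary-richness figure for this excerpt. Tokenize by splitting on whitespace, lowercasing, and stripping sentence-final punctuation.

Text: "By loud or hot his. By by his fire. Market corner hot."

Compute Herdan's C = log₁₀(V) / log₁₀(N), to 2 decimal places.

N = 12, V = 8.
log₁₀(V) = 0.903090, log₁₀(N) = 1.079181
C = 0.903090 / 1.079181 = 0.84

0.84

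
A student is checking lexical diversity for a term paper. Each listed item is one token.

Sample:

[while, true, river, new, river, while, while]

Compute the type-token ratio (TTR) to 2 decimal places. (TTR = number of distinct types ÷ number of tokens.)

0.57

N = 7 tokens, V = 4 types.
TTR = V / N = 4 / 7 = 0.57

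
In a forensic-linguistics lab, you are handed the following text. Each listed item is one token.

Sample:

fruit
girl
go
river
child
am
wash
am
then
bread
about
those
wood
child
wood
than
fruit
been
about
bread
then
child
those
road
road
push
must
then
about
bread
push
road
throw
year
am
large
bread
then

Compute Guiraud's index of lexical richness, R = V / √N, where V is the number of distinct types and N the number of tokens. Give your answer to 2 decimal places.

3.24

N = 38, V = 20.
√N = 6.164414
R = 20 / 6.164414 = 3.24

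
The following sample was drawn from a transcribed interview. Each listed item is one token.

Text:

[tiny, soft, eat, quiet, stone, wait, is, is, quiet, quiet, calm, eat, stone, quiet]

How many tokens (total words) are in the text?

Tokens: tiny, soft, eat, quiet, stone, wait, is, is, quiet, quiet, calm, eat, stone, quiet
N = 14

14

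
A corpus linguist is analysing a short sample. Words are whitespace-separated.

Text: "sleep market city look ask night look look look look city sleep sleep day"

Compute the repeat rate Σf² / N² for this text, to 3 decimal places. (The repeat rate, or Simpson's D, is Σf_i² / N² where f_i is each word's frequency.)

Frequencies: look:5, sleep:3, city:2, market:1, ask:1, night:1, day:1
Σf² = 42; N² = 196
Repeat rate = 42 / 196 = 0.214

0.214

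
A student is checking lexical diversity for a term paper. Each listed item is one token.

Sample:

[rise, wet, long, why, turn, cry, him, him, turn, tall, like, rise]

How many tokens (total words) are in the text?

Tokens: rise, wet, long, why, turn, cry, him, him, turn, tall, like, rise
N = 12

12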